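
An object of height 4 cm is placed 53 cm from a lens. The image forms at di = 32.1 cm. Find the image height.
hi = (-di/do) × ho = -2.423 cm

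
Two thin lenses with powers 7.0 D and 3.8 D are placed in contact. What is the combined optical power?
P_total = P₁ + P₂ = 10.8 D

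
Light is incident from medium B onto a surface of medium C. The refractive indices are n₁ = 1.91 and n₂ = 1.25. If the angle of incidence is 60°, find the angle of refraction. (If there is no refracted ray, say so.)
sin θ₂ = (n₁/n₂)·sin θ₁ = 1.323 > 1, so there is no refracted ray — the light undergoes total internal reflection.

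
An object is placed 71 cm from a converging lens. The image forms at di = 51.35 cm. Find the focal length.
1/f = 1/do + 1/di → f = 29.8 cm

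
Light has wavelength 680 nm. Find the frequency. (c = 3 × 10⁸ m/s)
f = c/λ = 4.412 × 10¹⁴ Hz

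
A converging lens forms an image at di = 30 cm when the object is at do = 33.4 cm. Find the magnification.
M = −di/do = -0.8982 (inverted image)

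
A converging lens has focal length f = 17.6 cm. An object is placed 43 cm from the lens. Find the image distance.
1/di = 1/f − 1/do → di = 29.8 cm (real image)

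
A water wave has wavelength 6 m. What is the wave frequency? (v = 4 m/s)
f = v/λ = 0.6667 Hz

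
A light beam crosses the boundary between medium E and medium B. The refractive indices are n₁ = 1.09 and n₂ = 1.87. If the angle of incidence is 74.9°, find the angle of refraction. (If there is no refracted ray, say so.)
sin θ₂ = (n₁/n₂)·sin θ₁ = 0.5628 → θ₂ = 34.25°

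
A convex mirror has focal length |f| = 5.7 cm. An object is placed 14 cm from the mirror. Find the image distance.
f = −5.7 cm (convex); 1/di = 1/f − 1/do → di = -4.051 cm (virtual image, behind mirror)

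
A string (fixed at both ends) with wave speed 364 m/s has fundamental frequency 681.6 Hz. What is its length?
L = v/(2f₁) = 0.267 m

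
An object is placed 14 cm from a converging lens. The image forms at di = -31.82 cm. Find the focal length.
1/f = 1/do + 1/di → f = 25 cm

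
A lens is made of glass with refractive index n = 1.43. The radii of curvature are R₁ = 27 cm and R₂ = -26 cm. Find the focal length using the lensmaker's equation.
1/f = (n − 1)(1/R₁ − 1/R₂) → f = 30.8 cm (converging lens)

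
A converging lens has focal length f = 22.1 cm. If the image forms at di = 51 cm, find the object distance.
1/do = 1/f − 1/di → do = 39 cm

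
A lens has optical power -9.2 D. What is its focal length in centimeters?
f = 1/P = -10.87 cm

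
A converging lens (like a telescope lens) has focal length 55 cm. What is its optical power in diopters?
P = 1/f = 1.818 D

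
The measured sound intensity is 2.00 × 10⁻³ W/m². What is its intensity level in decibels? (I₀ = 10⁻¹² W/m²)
β = 10·log₁₀(I/I₀) = 93.01 dB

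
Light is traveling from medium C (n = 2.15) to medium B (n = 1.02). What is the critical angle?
θc = arcsin(n₂/n₁) = 28.32°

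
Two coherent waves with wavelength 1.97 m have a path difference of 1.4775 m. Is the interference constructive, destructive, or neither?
neither (partial) — path difference = 0.75λ, neither a whole number of wavelengths nor an odd multiple of λ/2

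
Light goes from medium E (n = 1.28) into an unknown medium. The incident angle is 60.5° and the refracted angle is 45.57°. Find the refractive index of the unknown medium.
n₂ = n₁·sin θ₁ / sin θ₂ = 1.56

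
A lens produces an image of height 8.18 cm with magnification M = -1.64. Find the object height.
ho = |hi|/|M| = 4.988 cm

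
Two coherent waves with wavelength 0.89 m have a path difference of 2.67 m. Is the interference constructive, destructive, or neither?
constructive — path difference = 3λ, a whole number of wavelengths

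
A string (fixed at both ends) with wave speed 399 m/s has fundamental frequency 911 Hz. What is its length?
L = v/(2f₁) = 0.219 m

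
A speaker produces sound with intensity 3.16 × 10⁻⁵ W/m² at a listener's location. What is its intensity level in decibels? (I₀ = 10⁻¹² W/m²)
β = 10·log₁₀(I/I₀) = 75 dB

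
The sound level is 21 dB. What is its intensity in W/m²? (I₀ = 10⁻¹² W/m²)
I = I₀·10^(β/10) = 1.26 × 10⁻¹⁰ W/m²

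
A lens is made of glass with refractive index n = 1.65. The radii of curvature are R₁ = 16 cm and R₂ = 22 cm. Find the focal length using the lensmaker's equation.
1/f = (n − 1)(1/R₁ − 1/R₂) → f = 90.26 cm (converging lens)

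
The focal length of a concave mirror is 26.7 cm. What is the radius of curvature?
R = 2|f| = 53.4 cm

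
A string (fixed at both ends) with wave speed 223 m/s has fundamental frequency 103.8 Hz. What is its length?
L = v/(2f₁) = 1.074 m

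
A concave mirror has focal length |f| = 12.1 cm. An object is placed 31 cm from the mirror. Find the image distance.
f = +12.1 cm (concave); 1/di = 1/f − 1/do → di = 19.85 cm (real image, in front of mirror)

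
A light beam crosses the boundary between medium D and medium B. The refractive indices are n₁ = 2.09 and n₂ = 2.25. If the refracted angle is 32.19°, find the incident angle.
sin θ₁ = (n₂/n₁)·sin θ₂ → θ₁ = 35°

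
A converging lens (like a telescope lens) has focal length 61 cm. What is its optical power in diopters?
P = 1/f = 1.639 D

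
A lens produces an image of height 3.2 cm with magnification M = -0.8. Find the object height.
ho = |hi|/|M| = 4 cm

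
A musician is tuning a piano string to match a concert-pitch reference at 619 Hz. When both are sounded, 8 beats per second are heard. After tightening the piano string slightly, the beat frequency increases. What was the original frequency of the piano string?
627 Hz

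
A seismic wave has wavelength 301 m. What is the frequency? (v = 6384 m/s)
f = v/λ = 21.21 Hz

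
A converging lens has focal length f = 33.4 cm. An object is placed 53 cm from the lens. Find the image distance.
1/di = 1/f − 1/do → di = 90.32 cm (real image)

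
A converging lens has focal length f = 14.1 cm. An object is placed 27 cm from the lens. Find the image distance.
1/di = 1/f − 1/do → di = 29.51 cm (real image)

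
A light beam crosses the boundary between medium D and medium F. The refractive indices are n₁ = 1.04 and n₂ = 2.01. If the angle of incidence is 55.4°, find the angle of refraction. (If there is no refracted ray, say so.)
sin θ₂ = (n₁/n₂)·sin θ₁ = 0.4259 → θ₂ = 25.21°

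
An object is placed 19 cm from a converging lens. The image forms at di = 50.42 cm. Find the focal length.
1/f = 1/do + 1/di → f = 13.8 cm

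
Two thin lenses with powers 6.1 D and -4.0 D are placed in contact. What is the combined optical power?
P_total = P₁ + P₂ = 2.1 D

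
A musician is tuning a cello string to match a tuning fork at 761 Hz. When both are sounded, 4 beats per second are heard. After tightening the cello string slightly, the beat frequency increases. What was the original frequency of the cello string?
765 Hz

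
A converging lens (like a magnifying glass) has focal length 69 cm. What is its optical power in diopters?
P = 1/f = 1.449 D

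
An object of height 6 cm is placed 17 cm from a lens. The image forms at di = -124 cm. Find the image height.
hi = (-di/do) × ho = 43.76 cm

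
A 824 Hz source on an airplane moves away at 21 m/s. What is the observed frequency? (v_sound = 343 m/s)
f_obs = f·v/(v + v_s) = 776.5 Hz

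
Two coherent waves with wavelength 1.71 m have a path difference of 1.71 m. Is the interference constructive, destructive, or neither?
constructive — path difference = 1λ, a whole number of wavelengths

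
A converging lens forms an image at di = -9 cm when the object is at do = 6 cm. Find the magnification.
M = −di/do = 1.5 (upright image)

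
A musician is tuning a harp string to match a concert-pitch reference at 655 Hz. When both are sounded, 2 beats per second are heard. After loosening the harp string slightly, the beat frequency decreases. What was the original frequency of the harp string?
657 Hz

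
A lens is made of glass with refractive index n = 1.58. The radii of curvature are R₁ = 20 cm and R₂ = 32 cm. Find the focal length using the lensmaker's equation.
1/f = (n − 1)(1/R₁ − 1/R₂) → f = 91.95 cm (converging lens)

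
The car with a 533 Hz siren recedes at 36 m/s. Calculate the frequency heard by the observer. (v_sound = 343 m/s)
f_obs = f·v/(v + v_s) = 482.4 Hz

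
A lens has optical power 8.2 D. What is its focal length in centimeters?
f = 1/P = 12.2 cm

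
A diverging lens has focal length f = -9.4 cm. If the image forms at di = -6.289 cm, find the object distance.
1/do = 1/f − 1/di → do = 19 cm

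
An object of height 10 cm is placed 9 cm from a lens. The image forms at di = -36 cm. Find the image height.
hi = (-di/do) × ho = 40 cm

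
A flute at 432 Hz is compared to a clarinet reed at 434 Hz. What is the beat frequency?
2 Hz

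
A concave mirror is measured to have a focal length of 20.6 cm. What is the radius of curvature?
R = 2|f| = 41.2 cm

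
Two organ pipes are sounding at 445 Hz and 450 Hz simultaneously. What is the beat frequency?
5 Hz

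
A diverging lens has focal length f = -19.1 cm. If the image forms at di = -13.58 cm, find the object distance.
1/do = 1/f − 1/di → do = 46.99 cm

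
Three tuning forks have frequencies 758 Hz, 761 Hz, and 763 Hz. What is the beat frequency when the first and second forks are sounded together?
3 Hz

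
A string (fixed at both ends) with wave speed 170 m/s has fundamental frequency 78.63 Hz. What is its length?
L = v/(2f₁) = 1.081 m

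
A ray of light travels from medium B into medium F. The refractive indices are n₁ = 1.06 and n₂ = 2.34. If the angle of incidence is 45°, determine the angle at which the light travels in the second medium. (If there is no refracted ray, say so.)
sin θ₂ = (n₁/n₂)·sin θ₁ = 0.3203 → θ₂ = 18.68°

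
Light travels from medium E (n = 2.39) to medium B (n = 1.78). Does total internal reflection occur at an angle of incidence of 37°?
θc = arcsin(n₂/n₁) = 48.14°; 37° < θc, so no — the ray refracts.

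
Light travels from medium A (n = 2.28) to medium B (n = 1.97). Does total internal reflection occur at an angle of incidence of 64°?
θc = arcsin(n₂/n₁) = 59.77°; 64° > θc, so yes — total internal reflection.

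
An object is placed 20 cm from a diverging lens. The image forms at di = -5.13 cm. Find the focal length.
1/f = 1/do + 1/di → f = -6.9 cm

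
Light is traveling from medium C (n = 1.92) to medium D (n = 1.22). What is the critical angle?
θc = arcsin(n₂/n₁) = 39.45°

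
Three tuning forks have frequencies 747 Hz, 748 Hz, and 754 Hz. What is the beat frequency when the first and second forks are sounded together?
1 Hz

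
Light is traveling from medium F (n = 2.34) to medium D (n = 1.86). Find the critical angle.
θc = arcsin(n₂/n₁) = 52.64°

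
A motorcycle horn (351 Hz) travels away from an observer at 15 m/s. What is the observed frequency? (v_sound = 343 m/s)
f_obs = f·v/(v + v_s) = 336.3 Hz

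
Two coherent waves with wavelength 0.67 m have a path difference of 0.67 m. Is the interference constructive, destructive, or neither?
constructive — path difference = 1λ, a whole number of wavelengths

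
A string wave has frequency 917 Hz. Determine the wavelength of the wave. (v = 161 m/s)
λ = v/f = 0.1756 m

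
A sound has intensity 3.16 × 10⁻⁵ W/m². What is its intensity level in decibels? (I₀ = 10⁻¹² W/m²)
β = 10·log₁₀(I/I₀) = 75 dB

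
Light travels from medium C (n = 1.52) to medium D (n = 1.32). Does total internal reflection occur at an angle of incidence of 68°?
θc = arcsin(n₂/n₁) = 60.28°; 68° > θc, so yes — total internal reflection.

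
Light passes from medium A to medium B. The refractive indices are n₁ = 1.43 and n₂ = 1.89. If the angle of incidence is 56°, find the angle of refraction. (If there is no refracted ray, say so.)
sin θ₂ = (n₁/n₂)·sin θ₁ = 0.6273 → θ₂ = 38.85°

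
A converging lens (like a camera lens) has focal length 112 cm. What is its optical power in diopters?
P = 1/f = 0.8929 D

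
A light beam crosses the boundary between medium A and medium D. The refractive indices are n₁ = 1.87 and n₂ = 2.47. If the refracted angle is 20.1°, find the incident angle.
sin θ₁ = (n₂/n₁)·sin θ₂ → θ₁ = 27°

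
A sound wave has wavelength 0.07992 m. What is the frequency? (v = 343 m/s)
f = v/λ = 4292 Hz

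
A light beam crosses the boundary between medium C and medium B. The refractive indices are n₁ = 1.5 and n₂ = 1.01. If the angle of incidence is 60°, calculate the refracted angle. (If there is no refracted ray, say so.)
sin θ₂ = (n₁/n₂)·sin θ₁ = 1.286 > 1, so there is no refracted ray — the light undergoes total internal reflection.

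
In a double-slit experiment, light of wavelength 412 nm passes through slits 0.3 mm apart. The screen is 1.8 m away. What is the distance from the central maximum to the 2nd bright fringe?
y = mλL/d = 4.944 mm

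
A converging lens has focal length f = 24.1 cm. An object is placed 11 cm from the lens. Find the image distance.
1/di = 1/f − 1/do → di = -20.24 cm (virtual image)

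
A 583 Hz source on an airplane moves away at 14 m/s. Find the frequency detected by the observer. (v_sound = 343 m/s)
f_obs = f·v/(v + v_s) = 560.1 Hz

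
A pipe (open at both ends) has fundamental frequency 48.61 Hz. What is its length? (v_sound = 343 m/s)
L = v/(2f₁) = 3.528 m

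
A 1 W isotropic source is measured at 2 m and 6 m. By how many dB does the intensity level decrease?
Δβ = 20·log₁₀(r₂/r₁) = 9.542 dB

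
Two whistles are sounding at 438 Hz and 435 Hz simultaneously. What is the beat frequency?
3 Hz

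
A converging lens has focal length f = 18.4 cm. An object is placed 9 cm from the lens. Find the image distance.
1/di = 1/f − 1/do → di = -17.62 cm (virtual image)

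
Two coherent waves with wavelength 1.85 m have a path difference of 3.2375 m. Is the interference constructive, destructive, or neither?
neither (partial) — path difference = 1.75λ, neither a whole number of wavelengths nor an odd multiple of λ/2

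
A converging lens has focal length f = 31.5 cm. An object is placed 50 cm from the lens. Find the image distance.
1/di = 1/f − 1/do → di = 85.14 cm (real image)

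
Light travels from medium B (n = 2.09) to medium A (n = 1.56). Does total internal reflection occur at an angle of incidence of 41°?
θc = arcsin(n₂/n₁) = 48.28°; 41° < θc, so no — the ray refracts.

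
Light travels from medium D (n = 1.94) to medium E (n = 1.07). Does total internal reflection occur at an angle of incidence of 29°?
θc = arcsin(n₂/n₁) = 33.47°; 29° < θc, so no — the ray refracts.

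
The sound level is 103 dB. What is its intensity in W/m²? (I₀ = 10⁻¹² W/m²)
I = I₀·10^(β/10) = 2.00 × 10⁻² W/m²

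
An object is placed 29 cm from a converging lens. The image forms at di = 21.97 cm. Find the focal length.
1/f = 1/do + 1/di → f = 12.5 cm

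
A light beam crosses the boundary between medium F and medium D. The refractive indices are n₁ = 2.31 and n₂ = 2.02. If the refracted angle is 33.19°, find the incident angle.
sin θ₁ = (n₂/n₁)·sin θ₂ → θ₁ = 28.6°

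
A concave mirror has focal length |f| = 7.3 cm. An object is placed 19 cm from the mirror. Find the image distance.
f = +7.3 cm (concave); 1/di = 1/f − 1/do → di = 11.85 cm (real image, in front of mirror)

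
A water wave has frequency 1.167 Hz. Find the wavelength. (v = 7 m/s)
λ = v/f = 5.998 m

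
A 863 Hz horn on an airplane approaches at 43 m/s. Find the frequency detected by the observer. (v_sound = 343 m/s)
f_obs = f·v/(v − v_s) = 986.7 Hz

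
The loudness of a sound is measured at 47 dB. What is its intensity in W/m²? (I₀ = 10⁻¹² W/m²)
I = I₀·10^(β/10) = 5.01 × 10⁻⁸ W/m²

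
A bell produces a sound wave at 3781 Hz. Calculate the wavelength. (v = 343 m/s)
λ = v/f = 0.09072 m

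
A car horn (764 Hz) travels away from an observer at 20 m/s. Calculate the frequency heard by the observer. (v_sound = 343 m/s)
f_obs = f·v/(v + v_s) = 721.9 Hz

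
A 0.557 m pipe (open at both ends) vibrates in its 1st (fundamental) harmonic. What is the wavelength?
λₙ = 2L/n = 1.114 m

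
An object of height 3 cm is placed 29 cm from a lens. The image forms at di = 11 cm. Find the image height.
hi = (-di/do) × ho = -1.138 cm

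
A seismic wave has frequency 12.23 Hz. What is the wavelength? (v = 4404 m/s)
λ = v/f = 360.1 m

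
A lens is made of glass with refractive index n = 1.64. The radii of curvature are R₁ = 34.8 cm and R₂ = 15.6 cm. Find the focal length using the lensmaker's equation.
1/f = (n − 1)(1/R₁ − 1/R₂) → f = -44.18 cm (diverging lens)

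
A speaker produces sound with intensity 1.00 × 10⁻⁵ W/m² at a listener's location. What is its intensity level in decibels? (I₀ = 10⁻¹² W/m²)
β = 10·log₁₀(I/I₀) = 70 dB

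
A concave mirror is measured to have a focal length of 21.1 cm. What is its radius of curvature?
R = 2|f| = 42.2 cm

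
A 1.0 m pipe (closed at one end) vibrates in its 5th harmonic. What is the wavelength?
λₙ = 4L/n = 0.8 m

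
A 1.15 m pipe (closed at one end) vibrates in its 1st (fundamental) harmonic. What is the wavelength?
λₙ = 4L/n = 4.6 m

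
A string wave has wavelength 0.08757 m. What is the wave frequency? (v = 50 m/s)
f = v/λ = 571 Hz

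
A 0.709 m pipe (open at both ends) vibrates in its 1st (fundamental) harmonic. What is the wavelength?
λₙ = 2L/n = 1.418 m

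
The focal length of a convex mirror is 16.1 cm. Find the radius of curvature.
R = 2|f| = 32.2 cm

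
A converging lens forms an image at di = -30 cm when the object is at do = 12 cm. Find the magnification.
M = −di/do = 2.5 (upright image)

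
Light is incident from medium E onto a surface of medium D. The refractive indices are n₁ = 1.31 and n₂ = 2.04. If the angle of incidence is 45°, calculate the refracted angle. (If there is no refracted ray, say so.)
sin θ₂ = (n₁/n₂)·sin θ₁ = 0.4541 → θ₂ = 27.01°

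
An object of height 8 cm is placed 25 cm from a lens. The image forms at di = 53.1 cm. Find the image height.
hi = (-di/do) × ho = -16.99 cm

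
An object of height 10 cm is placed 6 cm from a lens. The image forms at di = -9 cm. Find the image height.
hi = (-di/do) × ho = 15 cm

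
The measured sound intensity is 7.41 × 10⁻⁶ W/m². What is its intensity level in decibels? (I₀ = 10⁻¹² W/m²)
β = 10·log₁₀(I/I₀) = 68.7 dB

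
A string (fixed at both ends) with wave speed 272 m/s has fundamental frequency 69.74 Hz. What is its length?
L = v/(2f₁) = 1.95 m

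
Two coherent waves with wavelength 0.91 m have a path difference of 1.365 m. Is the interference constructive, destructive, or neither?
destructive — path difference = 1.5λ, an odd multiple of λ/2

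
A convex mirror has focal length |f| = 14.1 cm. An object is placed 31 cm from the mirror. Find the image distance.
f = −14.1 cm (convex); 1/di = 1/f − 1/do → di = -9.692 cm (virtual image, behind mirror)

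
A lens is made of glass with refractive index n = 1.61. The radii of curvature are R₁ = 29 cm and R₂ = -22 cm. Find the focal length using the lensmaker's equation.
1/f = (n − 1)(1/R₁ − 1/R₂) → f = 20.51 cm (converging lens)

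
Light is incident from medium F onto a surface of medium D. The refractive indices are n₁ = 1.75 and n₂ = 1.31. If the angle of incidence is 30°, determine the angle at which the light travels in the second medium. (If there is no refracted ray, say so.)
sin θ₂ = (n₁/n₂)·sin θ₁ = 0.6679 → θ₂ = 41.91°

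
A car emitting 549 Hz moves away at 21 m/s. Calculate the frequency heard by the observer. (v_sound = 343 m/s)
f_obs = f·v/(v + v_s) = 517.3 Hz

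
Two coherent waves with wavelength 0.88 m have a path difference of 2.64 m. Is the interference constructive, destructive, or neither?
constructive — path difference = 3λ, a whole number of wavelengths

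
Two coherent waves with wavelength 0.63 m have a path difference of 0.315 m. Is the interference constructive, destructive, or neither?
destructive — path difference = 0.5λ, an odd multiple of λ/2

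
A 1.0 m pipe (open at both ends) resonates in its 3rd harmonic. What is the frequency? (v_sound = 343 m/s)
fₙ = nv/(2L) = 514.5 Hz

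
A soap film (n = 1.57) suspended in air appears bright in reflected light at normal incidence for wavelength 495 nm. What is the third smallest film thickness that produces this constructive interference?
2nt = (m − ½)λ with m = 3 → t = (m − ½)λ/(2n) = 394.1 nm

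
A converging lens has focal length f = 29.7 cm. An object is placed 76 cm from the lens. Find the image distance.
1/di = 1/f − 1/do → di = 48.75 cm (real image)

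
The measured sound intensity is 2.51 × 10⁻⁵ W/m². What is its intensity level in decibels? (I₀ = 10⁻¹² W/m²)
β = 10·log₁₀(I/I₀) = 74 dB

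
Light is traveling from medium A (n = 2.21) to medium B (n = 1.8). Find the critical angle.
θc = arcsin(n₂/n₁) = 54.54°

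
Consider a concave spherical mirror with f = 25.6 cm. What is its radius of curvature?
R = 2|f| = 51.2 cm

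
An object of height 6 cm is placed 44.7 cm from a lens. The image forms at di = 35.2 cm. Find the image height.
hi = (-di/do) × ho = -4.725 cm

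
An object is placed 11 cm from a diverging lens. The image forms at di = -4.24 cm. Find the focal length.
1/f = 1/do + 1/di → f = -6.899 cm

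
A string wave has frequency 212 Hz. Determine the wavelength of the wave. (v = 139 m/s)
λ = v/f = 0.6557 m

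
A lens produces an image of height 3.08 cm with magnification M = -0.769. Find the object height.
ho = |hi|/|M| = 4.005 cm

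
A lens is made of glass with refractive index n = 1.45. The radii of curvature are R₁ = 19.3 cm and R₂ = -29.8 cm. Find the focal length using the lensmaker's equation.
1/f = (n − 1)(1/R₁ − 1/R₂) → f = 26.03 cm (converging lens)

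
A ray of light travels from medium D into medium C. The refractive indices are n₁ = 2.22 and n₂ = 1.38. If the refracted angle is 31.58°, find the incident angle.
sin θ₁ = (n₂/n₁)·sin θ₂ → θ₁ = 19°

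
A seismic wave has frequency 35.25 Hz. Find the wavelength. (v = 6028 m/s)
λ = v/f = 171 m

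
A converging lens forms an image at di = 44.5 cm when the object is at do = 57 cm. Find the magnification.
M = −di/do = -0.7807 (inverted image)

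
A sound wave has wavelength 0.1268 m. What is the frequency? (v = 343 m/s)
f = v/λ = 2705 Hz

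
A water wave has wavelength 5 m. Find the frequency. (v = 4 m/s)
f = v/λ = 0.8 Hz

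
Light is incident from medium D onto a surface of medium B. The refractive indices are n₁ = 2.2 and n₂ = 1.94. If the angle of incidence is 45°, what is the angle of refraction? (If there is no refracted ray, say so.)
sin θ₂ = (n₁/n₂)·sin θ₁ = 0.8019 → θ₂ = 53.31°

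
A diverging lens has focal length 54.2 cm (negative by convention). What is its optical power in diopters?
P = 1/f = -1.845 D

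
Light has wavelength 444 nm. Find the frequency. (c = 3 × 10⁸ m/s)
f = c/λ = 6.757 × 10¹⁴ Hz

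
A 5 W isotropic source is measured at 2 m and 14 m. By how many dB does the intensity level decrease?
Δβ = 20·log₁₀(r₂/r₁) = 16.9 dB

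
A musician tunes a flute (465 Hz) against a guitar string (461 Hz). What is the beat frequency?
4 Hz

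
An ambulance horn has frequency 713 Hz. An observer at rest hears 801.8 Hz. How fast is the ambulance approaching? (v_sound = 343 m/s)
v_s = v·(1 − f/f_obs) = 37.99 m/s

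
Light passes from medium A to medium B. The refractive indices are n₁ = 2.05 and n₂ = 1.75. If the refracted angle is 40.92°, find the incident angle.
sin θ₁ = (n₂/n₁)·sin θ₂ → θ₁ = 34°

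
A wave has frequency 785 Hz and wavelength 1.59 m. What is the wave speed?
v = fλ = 1248 m/s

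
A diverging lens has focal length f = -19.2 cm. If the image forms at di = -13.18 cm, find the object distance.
1/do = 1/f − 1/di → do = 42.04 cm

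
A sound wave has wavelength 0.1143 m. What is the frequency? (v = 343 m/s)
f = v/λ = 3001 Hz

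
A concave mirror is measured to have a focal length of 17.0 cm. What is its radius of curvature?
R = 2|f| = 34 cm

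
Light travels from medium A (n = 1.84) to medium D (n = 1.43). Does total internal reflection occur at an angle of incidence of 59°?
θc = arcsin(n₂/n₁) = 51°; 59° > θc, so yes — total internal reflection.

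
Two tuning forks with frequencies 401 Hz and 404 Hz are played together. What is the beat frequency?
3 Hz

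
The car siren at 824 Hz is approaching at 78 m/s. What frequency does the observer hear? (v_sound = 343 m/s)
f_obs = f·v/(v − v_s) = 1067 Hz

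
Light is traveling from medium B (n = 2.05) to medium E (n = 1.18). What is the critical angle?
θc = arcsin(n₂/n₁) = 35.14°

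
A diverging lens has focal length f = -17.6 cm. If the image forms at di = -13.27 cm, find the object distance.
1/do = 1/f − 1/di → do = 53.94 cm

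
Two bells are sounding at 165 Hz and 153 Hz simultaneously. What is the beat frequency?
12 Hz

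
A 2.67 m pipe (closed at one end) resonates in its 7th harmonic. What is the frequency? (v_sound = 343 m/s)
fₙ = nv/(4L) = 224.8 Hz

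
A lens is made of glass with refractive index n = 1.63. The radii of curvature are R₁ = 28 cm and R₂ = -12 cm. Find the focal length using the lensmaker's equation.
1/f = (n − 1)(1/R₁ − 1/R₂) → f = 13.33 cm (converging lens)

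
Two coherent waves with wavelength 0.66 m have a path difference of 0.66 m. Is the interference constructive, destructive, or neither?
constructive — path difference = 1λ, a whole number of wavelengths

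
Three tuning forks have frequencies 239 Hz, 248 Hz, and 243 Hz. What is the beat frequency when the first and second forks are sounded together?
9 Hz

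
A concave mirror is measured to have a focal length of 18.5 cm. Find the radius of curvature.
R = 2|f| = 37 cm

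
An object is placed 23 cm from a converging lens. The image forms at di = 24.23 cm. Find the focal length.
1/f = 1/do + 1/di → f = 11.8 cm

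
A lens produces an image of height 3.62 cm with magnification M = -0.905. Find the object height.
ho = |hi|/|M| = 4 cm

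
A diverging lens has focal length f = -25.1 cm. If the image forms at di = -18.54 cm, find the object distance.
1/do = 1/f − 1/di → do = 70.94 cm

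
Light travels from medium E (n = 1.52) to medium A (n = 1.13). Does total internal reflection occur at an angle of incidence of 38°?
θc = arcsin(n₂/n₁) = 48.02°; 38° < θc, so no — the ray refracts.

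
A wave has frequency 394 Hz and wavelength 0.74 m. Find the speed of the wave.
v = fλ = 291.6 m/s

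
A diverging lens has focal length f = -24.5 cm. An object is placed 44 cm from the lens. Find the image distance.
1/di = 1/f − 1/do → di = -15.74 cm (virtual image)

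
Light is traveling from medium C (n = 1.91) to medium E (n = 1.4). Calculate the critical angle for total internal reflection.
θc = arcsin(n₂/n₁) = 47.14°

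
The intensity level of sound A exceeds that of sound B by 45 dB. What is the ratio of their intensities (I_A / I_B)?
I_A/I_B = 10^(Δβ/10) = 31620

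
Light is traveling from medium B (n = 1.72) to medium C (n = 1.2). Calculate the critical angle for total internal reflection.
θc = arcsin(n₂/n₁) = 44.24°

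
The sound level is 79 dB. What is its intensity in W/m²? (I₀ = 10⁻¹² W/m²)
I = I₀·10^(β/10) = 7.94 × 10⁻⁵ W/m²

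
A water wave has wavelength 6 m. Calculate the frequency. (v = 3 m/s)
f = v/λ = 0.5 Hz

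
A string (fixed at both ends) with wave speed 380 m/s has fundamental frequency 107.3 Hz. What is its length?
L = v/(2f₁) = 1.771 m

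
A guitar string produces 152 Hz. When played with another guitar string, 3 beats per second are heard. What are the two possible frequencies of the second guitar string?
f₂ = 152 ± 3 Hz → 155 Hz or 149 Hz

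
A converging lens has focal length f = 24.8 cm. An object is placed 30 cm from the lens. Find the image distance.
1/di = 1/f − 1/do → di = 143.1 cm (real image)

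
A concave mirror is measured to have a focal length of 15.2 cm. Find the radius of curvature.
R = 2|f| = 30.4 cm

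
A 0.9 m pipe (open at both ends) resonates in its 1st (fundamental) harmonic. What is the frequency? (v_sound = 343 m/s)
fₙ = nv/(2L) = 190.6 Hz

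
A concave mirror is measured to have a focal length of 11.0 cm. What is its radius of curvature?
R = 2|f| = 22 cm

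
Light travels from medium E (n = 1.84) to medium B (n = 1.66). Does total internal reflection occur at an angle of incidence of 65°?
θc = arcsin(n₂/n₁) = 64.45°; 65° > θc, so yes — total internal reflection.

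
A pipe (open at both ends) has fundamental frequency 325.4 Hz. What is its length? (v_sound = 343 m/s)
L = v/(2f₁) = 0.527 m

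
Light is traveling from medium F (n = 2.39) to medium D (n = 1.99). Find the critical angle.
θc = arcsin(n₂/n₁) = 56.37°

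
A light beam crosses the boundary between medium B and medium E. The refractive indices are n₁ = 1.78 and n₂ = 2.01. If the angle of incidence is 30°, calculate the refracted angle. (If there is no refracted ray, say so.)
sin θ₂ = (n₁/n₂)·sin θ₁ = 0.4428 → θ₂ = 26.28°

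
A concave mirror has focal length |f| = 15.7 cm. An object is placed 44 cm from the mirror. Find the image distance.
f = +15.7 cm (concave); 1/di = 1/f − 1/do → di = 24.41 cm (real image, in front of mirror)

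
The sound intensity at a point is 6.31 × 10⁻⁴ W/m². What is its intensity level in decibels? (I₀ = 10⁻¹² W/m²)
β = 10·log₁₀(I/I₀) = 88 dB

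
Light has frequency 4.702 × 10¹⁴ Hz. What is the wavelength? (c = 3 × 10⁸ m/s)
λ = c/f = 638 nm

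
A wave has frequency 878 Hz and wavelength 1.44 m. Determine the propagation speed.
v = fλ = 1264 m/s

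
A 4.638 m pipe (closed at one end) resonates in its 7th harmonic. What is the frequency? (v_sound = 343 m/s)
fₙ = nv/(4L) = 129.4 Hz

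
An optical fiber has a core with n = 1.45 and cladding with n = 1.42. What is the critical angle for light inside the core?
θc = arcsin(n_cladding/n_core) = 78.32°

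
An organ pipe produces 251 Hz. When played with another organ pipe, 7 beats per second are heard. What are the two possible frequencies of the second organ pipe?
f₂ = 251 ± 7 Hz → 258 Hz or 244 Hz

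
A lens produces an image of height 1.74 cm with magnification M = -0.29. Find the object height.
ho = |hi|/|M| = 6 cm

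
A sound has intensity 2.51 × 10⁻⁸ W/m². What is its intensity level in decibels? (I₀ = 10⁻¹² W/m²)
β = 10·log₁₀(I/I₀) = 44 dB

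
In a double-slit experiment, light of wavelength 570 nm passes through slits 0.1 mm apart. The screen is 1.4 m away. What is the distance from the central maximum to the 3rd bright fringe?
y = mλL/d = 23.94 mm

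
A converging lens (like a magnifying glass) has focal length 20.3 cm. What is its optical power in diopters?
P = 1/f = 4.926 D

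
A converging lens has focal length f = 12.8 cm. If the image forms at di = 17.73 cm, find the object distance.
1/do = 1/f − 1/di → do = 46.03 cm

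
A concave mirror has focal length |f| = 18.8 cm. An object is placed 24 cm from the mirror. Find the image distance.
f = +18.8 cm (concave); 1/di = 1/f − 1/do → di = 86.77 cm (real image, in front of mirror)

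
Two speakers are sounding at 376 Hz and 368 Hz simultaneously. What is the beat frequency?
8 Hz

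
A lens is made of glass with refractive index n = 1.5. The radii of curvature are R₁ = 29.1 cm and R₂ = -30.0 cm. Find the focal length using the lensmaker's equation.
1/f = (n − 1)(1/R₁ − 1/R₂) → f = 29.54 cm (converging lens)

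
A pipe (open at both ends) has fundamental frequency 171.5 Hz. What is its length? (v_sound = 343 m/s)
L = v/(2f₁) = 1 m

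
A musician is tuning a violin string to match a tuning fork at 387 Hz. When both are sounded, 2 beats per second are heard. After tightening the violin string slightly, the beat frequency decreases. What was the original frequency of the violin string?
385 Hz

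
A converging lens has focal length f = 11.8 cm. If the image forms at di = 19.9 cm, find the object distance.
1/do = 1/f − 1/di → do = 28.99 cm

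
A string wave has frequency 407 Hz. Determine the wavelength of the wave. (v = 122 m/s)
λ = v/f = 0.2998 m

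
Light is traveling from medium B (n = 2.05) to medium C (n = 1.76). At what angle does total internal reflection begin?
θc = arcsin(n₂/n₁) = 59.15°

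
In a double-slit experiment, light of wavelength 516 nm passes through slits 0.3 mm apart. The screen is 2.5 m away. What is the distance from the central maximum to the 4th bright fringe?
y = mλL/d = 17.2 mm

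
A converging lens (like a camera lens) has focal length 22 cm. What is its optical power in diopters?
P = 1/f = 4.545 D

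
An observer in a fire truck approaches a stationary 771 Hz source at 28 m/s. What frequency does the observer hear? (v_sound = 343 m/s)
f_obs = f·(v + v_o)/v = 833.9 Hz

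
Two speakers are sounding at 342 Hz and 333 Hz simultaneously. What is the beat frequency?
9 Hz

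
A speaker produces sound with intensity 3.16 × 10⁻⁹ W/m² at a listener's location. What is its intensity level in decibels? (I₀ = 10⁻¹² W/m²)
β = 10·log₁₀(I/I₀) = 35 dB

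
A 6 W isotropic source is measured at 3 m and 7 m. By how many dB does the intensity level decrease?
Δβ = 20·log₁₀(r₂/r₁) = 7.36 dB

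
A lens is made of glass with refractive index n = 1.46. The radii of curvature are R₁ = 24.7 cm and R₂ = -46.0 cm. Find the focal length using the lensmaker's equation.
1/f = (n − 1)(1/R₁ − 1/R₂) → f = 34.94 cm (converging lens)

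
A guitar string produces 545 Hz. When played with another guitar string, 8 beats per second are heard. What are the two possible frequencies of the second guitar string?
f₂ = 545 ± 8 Hz → 553 Hz or 537 Hz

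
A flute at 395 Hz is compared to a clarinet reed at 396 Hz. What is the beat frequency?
1 Hz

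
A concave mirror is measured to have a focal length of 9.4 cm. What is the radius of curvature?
R = 2|f| = 18.8 cm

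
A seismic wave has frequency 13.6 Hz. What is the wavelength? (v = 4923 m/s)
λ = v/f = 362 m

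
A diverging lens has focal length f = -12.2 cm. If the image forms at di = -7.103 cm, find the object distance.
1/do = 1/f − 1/di → do = 17 cm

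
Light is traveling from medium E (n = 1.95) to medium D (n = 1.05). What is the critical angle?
θc = arcsin(n₂/n₁) = 32.58°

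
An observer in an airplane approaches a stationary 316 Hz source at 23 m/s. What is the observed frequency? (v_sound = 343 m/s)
f_obs = f·(v + v_o)/v = 337.2 Hz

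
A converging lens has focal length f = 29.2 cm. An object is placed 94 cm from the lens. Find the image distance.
1/di = 1/f − 1/do → di = 42.36 cm (real image)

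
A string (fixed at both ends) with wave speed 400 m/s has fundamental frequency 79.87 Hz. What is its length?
L = v/(2f₁) = 2.504 m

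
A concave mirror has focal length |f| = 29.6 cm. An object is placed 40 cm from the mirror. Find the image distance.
f = +29.6 cm (concave); 1/di = 1/f − 1/do → di = 113.8 cm (real image, in front of mirror)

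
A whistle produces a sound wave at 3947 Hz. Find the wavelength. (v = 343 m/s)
λ = v/f = 0.0869 m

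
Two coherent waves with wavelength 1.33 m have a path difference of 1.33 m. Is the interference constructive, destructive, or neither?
constructive — path difference = 1λ, a whole number of wavelengths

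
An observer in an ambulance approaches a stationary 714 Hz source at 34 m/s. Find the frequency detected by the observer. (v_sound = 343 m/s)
f_obs = f·(v + v_o)/v = 784.8 Hz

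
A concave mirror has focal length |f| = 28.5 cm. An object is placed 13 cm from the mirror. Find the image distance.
f = +28.5 cm (concave); 1/di = 1/f − 1/do → di = -23.9 cm (virtual image, behind mirror)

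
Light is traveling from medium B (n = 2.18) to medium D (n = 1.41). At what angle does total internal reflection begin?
θc = arcsin(n₂/n₁) = 40.3°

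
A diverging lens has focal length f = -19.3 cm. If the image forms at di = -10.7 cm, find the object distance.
1/do = 1/f − 1/di → do = 24.01 cm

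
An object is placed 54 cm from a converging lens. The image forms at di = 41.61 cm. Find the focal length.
1/f = 1/do + 1/di → f = 23.5 cm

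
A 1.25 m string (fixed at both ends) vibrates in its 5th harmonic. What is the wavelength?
λₙ = 2L/n = 0.5 m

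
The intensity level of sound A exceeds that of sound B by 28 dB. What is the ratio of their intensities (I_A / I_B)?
I_A/I_B = 10^(Δβ/10) = 631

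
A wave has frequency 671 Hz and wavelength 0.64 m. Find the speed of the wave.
v = fλ = 429.4 m/s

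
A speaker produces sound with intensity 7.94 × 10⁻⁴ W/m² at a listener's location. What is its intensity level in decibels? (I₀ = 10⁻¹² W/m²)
β = 10·log₁₀(I/I₀) = 89 dB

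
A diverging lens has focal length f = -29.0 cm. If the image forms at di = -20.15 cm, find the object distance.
1/do = 1/f − 1/di → do = 66.03 cm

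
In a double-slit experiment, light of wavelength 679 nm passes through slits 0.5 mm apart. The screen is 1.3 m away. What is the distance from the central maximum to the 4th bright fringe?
y = mλL/d = 7.062 mm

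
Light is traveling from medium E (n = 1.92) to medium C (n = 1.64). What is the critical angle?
θc = arcsin(n₂/n₁) = 58.67°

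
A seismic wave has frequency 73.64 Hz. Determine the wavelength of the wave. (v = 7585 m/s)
λ = v/f = 103 m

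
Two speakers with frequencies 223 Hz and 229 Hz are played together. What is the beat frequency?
6 Hz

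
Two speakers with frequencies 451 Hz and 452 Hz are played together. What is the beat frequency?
1 Hz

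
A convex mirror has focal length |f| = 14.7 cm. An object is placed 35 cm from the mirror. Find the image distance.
f = −14.7 cm (convex); 1/di = 1/f − 1/do → di = -10.35 cm (virtual image, behind mirror)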